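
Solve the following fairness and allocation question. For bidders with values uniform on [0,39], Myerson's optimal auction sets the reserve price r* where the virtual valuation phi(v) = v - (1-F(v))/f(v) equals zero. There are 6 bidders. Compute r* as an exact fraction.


Step 1: For U[0,39], F(v) = v/39 and f(v) = 1/39
Step 2: phi(v) = v - (1 - v/39)/(1/39) = v - (39 - v) = 2v - 39
Step 3: Set phi(r*) = 0: 2r* - 39 = 0
Step 4: r* = 39/2 (the number of bidders n = 6 does not enter)

39/2


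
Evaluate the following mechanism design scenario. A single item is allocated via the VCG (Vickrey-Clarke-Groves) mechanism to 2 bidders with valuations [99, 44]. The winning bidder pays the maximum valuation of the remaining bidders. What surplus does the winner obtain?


Step 1: The winner is the agent with the highest value: agent 0 with value 99
Step 2: Values of other agents: [44]
Step 3: VCG payment = max of others' values = 44
Step 4: Surplus = 99 - 44 = 55

55


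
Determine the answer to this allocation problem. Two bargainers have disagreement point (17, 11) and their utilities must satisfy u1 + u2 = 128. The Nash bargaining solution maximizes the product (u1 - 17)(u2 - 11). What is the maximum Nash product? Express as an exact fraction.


Step 1: The Nash solution splits surplus symmetrically above the disagreement point
Step 2: u1 = (total + d1 - d2)/2 = (128 + 17 - 11)/2 = 67
Step 3: u2 = (total - d1 + d2)/2 = (128 - 17 + 11)/2 = 61
Step 4: Nash product = (67 - 17) * (61 - 11)
Step 5: = 50 * 50 = 2500

2500


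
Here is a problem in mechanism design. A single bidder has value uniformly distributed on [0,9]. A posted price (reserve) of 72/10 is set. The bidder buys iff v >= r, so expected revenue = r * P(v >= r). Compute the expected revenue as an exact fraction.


Step 1: Posted price r = 36/5, value support [0,9]
Step 2: P(v >= r) = (9 - 36/5)/9 = 1/5
Step 3: Expected revenue = r * P(v >= r) = 36/5 * 1/5
Step 4: Revenue = 36/25

36/25


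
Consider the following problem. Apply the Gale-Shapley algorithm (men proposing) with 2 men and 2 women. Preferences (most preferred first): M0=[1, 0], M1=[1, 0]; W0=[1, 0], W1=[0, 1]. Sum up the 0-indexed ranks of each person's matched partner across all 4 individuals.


Step 1: Run Gale-Shapley (men propose, women hold best offer):
  M0 proposes to W1; she accepts
  M1 proposes to W1; rejected
  M1 proposes to W0; she accepts
Step 2: Final matching: W0-M1, W1-M0
Step 3: 0-indexed ranks (man's rank of his match, then woman's): 1 + 0 + 0 + 0
Step 4: Total rank sum = 1

1


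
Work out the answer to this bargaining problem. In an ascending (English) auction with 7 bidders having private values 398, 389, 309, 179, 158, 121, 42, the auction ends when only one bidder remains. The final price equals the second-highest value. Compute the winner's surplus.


Step 1: Identify the highest value: 398
Step 2: Identify the second-highest value: 389
Step 3: The final price = second-highest value = 389
Step 4: Surplus = 398 - 389 = 9

9


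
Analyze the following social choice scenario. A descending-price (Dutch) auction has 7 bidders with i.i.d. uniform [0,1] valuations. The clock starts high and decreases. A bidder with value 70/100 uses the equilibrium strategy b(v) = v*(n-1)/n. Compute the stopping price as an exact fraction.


Step 1: Dutch auctions are strategically equivalent to first-price auctions
Step 2: The equilibrium bid is b(v) = v*(n-1)/n
Step 3: b = 7/10 * 6/7
Step 4: b = 3/5

3/5


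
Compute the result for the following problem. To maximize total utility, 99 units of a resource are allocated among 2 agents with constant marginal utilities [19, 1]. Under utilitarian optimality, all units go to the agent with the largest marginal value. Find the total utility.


Step 1: The marginal utilities are [19, 1]
Step 2: The highest marginal utility is 19
Step 3: All 99 units go to that agent
Step 4: Total utility = 19 * 99 = 1881

1881


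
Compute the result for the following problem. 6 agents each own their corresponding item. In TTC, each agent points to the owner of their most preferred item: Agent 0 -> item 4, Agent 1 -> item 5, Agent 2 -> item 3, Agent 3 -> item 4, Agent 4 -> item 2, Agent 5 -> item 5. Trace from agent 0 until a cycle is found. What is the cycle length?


Step 1: Trace the pointer graph from agent 0: 0 -> 4 -> 2 -> 3 -> 4
Step 2: A cycle is detected when we revisit agent 4
Step 3: The cycle is: 4 -> 2 -> 3 -> 4
Step 4: Cycle length = 3

3


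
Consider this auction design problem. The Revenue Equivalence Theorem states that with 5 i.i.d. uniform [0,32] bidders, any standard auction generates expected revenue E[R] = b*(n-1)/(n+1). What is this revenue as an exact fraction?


Step 1: By Revenue Equivalence, expected revenue = b*(n-1)/(n+1)
Step 2: Substituting n = 5, b = 32
Step 3: Revenue = 32*(5-1)/(5+1) = 32*4/6
Step 4: Revenue = 128/6 = 64/3

64/3


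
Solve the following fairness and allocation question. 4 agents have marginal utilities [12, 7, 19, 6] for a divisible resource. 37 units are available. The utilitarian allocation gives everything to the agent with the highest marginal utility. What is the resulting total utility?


Step 1: The marginal utilities are [12, 7, 19, 6]
Step 2: The highest marginal utility is 19
Step 3: All 37 units go to that agent
Step 4: Total utility = 19 * 37 = 703

703


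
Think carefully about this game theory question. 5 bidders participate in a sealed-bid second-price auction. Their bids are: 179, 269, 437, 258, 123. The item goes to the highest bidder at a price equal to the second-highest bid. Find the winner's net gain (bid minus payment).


Step 1: Sort bids in descending order: 437, 269, 258, 179, 123
Step 2: The winning bid is the highest: 437
Step 3: The payment equals the second-highest bid: 269
Step 4: Surplus = winner's bid - payment = 437 - 269 = 168

168


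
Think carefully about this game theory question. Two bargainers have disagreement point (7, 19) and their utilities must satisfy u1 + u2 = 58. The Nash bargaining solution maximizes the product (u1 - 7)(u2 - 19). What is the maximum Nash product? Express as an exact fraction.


Step 1: The Nash solution splits surplus symmetrically above the disagreement point
Step 2: u1 = (total + d1 - d2)/2 = (58 + 7 - 19)/2 = 23
Step 3: u2 = (total - d1 + d2)/2 = (58 - 7 + 19)/2 = 35
Step 4: Nash product = (23 - 7) * (35 - 19)
Step 5: = 16 * 16 = 256

256


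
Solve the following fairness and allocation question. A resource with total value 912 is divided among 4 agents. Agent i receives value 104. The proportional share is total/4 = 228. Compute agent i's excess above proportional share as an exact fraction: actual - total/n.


Step 1: Proportional share = 912/4 = 228
Step 2: Agent's actual allocation = 104
Step 3: Excess = 104 - 228 = -124

-124


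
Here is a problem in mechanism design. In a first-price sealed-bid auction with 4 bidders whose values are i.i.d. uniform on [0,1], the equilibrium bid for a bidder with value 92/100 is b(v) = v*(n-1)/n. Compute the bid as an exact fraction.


Step 1: The symmetric BNE bidding function is b(v) = v * (n-1) / n
Step 2: Substitute v = 23/25 and n = 4
Step 3: b = 23/25 * 3/4
Step 4: b = 69/100

69/100


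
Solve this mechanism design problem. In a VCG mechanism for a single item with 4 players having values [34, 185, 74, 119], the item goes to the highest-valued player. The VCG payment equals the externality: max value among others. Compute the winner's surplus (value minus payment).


Step 1: The winner is the agent with the highest value: agent 1 with value 185
Step 2: Values of other agents: [34, 74, 119]
Step 3: VCG payment = max of others' values = 119
Step 4: Surplus = 185 - 119 = 66

66


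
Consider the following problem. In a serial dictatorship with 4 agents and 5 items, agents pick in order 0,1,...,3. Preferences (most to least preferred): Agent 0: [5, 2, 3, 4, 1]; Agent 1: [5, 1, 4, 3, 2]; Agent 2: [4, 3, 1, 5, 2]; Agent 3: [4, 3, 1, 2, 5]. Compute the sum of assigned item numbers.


Step 1: Agent 0 picks item 5
Step 2: Agent 1 picks item 1
Step 3: Agent 2 picks item 4
Step 4: Agent 3 picks item 3
Step 5: Sum = 5 + 1 + 4 + 3 = 13

13


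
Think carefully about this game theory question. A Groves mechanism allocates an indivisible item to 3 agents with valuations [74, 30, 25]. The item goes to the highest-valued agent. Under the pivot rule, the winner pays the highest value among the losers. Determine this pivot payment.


Step 1: The efficient winner is agent 0 with value 74
Step 2: Other agents' values: [30, 25]
Step 3: Pivot payment = max(others) = 30
Step 4: The winner pays 30

30


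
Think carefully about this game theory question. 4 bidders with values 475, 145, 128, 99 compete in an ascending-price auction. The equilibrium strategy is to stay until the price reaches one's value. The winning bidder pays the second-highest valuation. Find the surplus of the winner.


Step 1: Identify the highest value: 475
Step 2: Identify the second-highest value: 145
Step 3: The final price = second-highest value = 145
Step 4: Surplus = 475 - 145 = 330

330


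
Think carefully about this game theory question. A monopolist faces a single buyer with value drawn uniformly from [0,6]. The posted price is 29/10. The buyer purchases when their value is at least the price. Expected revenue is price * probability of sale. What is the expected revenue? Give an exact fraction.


Step 1: Posted price r = 29/10, value support [0,6]
Step 2: P(v >= r) = (6 - 29/10)/6 = 31/60
Step 3: Expected revenue = r * P(v >= r) = 29/10 * 31/60
Step 4: Revenue = 899/600

899/600


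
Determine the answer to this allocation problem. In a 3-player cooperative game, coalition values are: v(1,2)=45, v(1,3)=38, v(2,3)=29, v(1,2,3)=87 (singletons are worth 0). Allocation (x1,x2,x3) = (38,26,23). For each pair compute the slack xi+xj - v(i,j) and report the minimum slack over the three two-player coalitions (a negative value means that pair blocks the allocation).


Step 1: Slack for coalition (1,2): x1+x2 - v12 = 64 - 45 = 19
Step 2: Slack for coalition (1,3): x1+x3 - v13 = 61 - 38 = 23
Step 3: Slack for coalition (2,3): x2+x3 - v23 = 49 - 29 = 20
Step 4: Minimum slack = min(19, 23, 20) = 19, attained by (1,2); no pair can gain by deviating, so the allocation is in the core

19


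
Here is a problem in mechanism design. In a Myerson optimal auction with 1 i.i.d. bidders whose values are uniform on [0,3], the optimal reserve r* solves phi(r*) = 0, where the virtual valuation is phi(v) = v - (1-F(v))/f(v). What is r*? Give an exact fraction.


Step 1: For U[0,3], F(v) = v/3 and f(v) = 1/3
Step 2: phi(v) = v - (1 - v/3)/(1/3) = v - (3 - v) = 2v - 3
Step 3: Set phi(r*) = 0: 2r* - 3 = 0
Step 4: r* = 3/2 (the number of bidders n = 1 does not enter)

3/2


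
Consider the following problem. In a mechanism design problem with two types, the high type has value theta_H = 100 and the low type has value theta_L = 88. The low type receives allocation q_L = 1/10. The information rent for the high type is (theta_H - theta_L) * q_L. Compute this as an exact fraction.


Step 1: theta_H - theta_L = 100 - 88 = 12
Step 2: Information rent = (theta_H - theta_L) * q_L
Step 3: = 12 * 1/10
Step 4: = 6/5

6/5


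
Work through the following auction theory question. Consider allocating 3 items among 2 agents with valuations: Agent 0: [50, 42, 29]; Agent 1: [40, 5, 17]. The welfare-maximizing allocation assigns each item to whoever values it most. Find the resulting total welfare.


Step 1: For each item, find the maximum value among all agents.
Step 2: Item 0 -> Agent 0 (value 50)
Step 3: Item 1 -> Agent 0 (value 42)
Step 4: Item 2 -> Agent 0 (value 29)
Step 5: Total welfare = 50 + 42 + 29 = 121

121


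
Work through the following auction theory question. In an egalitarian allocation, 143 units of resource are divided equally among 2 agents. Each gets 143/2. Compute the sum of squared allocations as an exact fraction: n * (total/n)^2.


Step 1: Each agent's share = 143/2
Step 2: Square of each share = (143/2)^2 = 20449/4
Step 3: Sum of squares = 2 * 20449/4 = 20449/2

20449/2


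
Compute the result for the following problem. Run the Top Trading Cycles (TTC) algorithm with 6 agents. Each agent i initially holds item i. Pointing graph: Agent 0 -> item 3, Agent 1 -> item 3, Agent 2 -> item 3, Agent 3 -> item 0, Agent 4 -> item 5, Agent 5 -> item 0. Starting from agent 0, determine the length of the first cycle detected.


Step 1: Trace the pointer graph from agent 0: 0 -> 3 -> 0
Step 2: A cycle is detected when we revisit agent 0
Step 3: The cycle is: 0 -> 3 -> 0
Step 4: Cycle length = 2

2


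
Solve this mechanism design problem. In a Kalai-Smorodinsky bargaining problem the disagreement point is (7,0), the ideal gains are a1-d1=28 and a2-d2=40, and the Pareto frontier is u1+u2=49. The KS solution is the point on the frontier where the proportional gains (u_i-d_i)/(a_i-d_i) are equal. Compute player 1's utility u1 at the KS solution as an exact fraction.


Step 1: At the KS point, (u1-d1)/r1 = (u2-d2)/r2 = t and u1+u2 = 49
Step 2: u1 = d1 + r1*t and u2 = d2 + r2*t, so (d1 + r1*t) + (d2 + r2*t) = 49
Step 3: t = (49 - 7 - 0)/(28 + 40) = 42/68 = 21/34
Step 4: u1 = d1 + r1*t = 7 + 28 * 21/34 = 413/17
Step 5: (Check: u2 = d2 + r2*t = 420/17; u1+u2 = 413/17 + 420/17 = 49, on the frontier.)

413/17


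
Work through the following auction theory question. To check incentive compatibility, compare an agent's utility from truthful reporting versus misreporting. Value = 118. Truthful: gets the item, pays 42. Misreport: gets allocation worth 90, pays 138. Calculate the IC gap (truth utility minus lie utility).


Step 1: U(truth) = value - payment = 118 - 42 = 76
Step 2: U(lie) = allocation - payment = 90 - 138 = -48
Step 3: IC gap = 76 - (-48) = 124

124


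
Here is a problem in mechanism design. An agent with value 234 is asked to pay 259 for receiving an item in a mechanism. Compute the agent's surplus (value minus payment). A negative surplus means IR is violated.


Step 1: Surplus = value - payment = 234 - 259 = -25
Step 2: IR is violated (surplus < 0)

-25


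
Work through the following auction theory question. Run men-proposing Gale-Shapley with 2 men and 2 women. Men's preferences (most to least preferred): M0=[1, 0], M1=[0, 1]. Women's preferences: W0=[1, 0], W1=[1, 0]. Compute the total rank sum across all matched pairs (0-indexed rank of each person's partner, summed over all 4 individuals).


Step 1: Run Gale-Shapley (men propose, women hold best offer):
  M0 proposes to W1; she accepts
  M1 proposes to W0; she accepts
Step 2: Final matching: W0-M1, W1-M0
Step 3: 0-indexed ranks (man's rank of his match, then woman's): 0 + 0 + 0 + 1
Step 4: Total rank sum = 1

1


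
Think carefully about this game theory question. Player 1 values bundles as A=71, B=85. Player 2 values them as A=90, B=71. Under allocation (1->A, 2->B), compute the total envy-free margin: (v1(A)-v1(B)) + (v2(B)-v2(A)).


Step 1: Player 1's margin = v1(A) - v1(B) = 71 - 85 = -14
Step 2: Player 2's margin = v2(B) - v2(A) = 71 - 90 = -19
Step 3: Total margin = -14 + -19 = -33

-33


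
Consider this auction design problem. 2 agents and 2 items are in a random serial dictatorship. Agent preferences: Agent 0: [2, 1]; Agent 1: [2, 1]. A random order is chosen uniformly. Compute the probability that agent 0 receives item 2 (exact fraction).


Step 1: Agent 0 wants item 2
Step 2: There are 2 possible orderings of agents
Step 3: In 1 orderings, agent 0 gets item 2
Step 4: Probability = 1/2

1/2


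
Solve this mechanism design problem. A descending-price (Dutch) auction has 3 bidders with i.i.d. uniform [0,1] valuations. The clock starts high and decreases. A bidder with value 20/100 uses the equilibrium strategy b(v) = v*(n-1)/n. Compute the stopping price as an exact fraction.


Step 1: Dutch auctions are strategically equivalent to first-price auctions
Step 2: The equilibrium bid is b(v) = v*(n-1)/n
Step 3: b = 1/5 * 2/3
Step 4: b = 2/15

2/15


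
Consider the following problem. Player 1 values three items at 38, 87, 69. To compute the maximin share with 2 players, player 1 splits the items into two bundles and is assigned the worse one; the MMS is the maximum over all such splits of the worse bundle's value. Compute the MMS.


Step 1: Item values = 38, 87, 69
Step 2: Enumerate all 2-bundle partitions and take the smaller bundle:
  Partition 1: {38} vs {87,69} -> bundles 38, 156; min = 38
  Partition 2: {87} vs {38,69} -> bundles 87, 107; min = 87
  Partition 3: {69} vs {38,87} -> bundles 69, 125; min = 69
Step 3: MMS = max(38, 87, 69) = 87

87


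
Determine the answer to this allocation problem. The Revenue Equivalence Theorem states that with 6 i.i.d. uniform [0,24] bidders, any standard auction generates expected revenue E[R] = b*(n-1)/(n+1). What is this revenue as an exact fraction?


Step 1: By Revenue Equivalence, expected revenue = b*(n-1)/(n+1)
Step 2: Substituting n = 6, b = 24
Step 3: Revenue = 24*(6-1)/(6+1) = 24*5/7
Step 4: Revenue = 120/7

120/7


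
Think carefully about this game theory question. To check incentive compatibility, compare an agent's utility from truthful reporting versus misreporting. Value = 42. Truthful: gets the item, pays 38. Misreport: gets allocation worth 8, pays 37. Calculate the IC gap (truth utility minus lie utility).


Step 1: U(truth) = value - payment = 42 - 38 = 4
Step 2: U(lie) = allocation - payment = 8 - 37 = -29
Step 3: IC gap = 4 - (-29) = 33

33


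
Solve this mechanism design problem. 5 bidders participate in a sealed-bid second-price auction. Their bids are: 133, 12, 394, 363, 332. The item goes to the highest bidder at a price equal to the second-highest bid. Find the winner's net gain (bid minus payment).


Step 1: Sort bids in descending order: 394, 363, 332, 133, 12
Step 2: The winning bid is the highest: 394
Step 3: The payment equals the second-highest bid: 363
Step 4: Surplus = winner's bid - payment = 394 - 363 = 31

31


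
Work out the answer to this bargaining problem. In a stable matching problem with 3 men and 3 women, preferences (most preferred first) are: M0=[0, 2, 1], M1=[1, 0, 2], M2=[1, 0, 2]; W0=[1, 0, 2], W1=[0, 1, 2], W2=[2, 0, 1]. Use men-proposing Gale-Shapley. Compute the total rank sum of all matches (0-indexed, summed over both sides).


Step 1: Run Gale-Shapley (men propose, women hold best offer):
  M0 proposes to W0; she accepts
  M1 proposes to W1; she accepts
  M2 proposes to W1; rejected
  M2 proposes to W0; rejected
  M2 proposes to W2; she accepts
Step 2: Final matching: W0-M0, W1-M1, W2-M2
Step 3: 0-indexed ranks (man's rank of his match, then woman's): 0 + 1 + 0 + 1 + 2 + 0
Step 4: Total rank sum = 4

4


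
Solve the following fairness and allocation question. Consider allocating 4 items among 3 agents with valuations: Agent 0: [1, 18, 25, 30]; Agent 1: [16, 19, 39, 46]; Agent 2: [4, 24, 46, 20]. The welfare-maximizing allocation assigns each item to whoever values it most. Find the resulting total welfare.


Step 1: For each item, find the maximum value among all agents.
Step 2: Item 0 -> Agent 1 (value 16)
Step 3: Item 1 -> Agent 2 (value 24)
Step 4: Item 2 -> Agent 2 (value 46)
Step 5: Item 3 -> Agent 1 (value 46)
Step 6: Total welfare = 16 + 24 + 46 + 46 = 132

132


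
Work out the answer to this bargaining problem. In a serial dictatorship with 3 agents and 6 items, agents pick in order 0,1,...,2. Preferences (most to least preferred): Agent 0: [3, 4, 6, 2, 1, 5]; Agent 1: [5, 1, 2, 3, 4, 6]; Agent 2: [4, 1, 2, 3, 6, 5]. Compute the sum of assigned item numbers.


Step 1: Agent 0 picks item 3
Step 2: Agent 1 picks item 5
Step 3: Agent 2 picks item 4
Step 4: Sum = 3 + 5 + 4 = 12

12


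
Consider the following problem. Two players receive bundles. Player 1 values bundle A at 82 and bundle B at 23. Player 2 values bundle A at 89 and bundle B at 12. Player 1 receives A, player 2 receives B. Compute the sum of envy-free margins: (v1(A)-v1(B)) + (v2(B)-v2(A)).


Step 1: Player 1's margin = v1(A) - v1(B) = 82 - 23 = 59
Step 2: Player 2's margin = v2(B) - v2(A) = 12 - 89 = -77
Step 3: Total margin = 59 + -77 = -18

-18


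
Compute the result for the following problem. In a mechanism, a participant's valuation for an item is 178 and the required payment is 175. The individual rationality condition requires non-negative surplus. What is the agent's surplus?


Step 1: Surplus = value - payment = 178 - 175 = 3
Step 2: IR is satisfied (surplus >= 0)

3


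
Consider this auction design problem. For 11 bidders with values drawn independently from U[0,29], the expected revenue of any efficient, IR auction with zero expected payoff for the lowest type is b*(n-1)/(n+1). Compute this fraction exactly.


Step 1: By Revenue Equivalence, expected revenue = b*(n-1)/(n+1)
Step 2: Substituting n = 11, b = 29
Step 3: Revenue = 29*(11-1)/(11+1) = 29*10/12
Step 4: Revenue = 290/12 = 145/6

145/6


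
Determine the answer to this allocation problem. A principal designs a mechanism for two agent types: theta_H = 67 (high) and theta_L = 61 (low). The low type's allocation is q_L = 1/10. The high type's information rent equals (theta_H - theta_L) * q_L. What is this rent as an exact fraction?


Step 1: theta_H - theta_L = 67 - 61 = 6
Step 2: Information rent = (theta_H - theta_L) * q_L
Step 3: = 6 * 1/10
Step 4: = 3/5

3/5


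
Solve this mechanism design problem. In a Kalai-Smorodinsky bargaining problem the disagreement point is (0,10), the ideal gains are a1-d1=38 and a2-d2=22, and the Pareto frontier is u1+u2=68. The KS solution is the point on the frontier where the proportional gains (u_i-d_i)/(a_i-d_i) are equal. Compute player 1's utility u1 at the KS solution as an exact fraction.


Step 1: At the KS point, (u1-d1)/r1 = (u2-d2)/r2 = t and u1+u2 = 68
Step 2: u1 = d1 + r1*t and u2 = d2 + r2*t, so (d1 + r1*t) + (d2 + r2*t) = 68
Step 3: t = (68 - 0 - 10)/(38 + 22) = 58/60 = 29/30
Step 4: u1 = d1 + r1*t = 0 + 38 * 29/30 = 551/15
Step 5: (Check: u2 = d2 + r2*t = 469/15; u1+u2 = 551/15 + 469/15 = 68, on the frontier.)

551/15


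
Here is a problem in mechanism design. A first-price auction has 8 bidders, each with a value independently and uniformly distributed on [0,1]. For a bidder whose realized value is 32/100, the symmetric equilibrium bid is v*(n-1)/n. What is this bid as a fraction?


Step 1: The symmetric BNE bidding function is b(v) = v * (n-1) / n
Step 2: Substitute v = 8/25 and n = 8
Step 3: b = 8/25 * 7/8
Step 4: b = 7/25

7/25


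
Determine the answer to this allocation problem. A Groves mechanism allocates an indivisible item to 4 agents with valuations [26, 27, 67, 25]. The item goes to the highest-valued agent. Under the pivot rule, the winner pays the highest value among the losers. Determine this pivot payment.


Step 1: The efficient winner is agent 2 with value 67
Step 2: Other agents' values: [26, 27, 25]
Step 3: Pivot payment = max(others) = 27
Step 4: The winner pays 27

27


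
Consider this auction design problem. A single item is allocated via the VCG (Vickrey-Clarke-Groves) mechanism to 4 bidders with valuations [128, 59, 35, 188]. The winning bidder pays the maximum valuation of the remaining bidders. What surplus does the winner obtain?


Step 1: The winner is the agent with the highest value: agent 3 with value 188
Step 2: Values of other agents: [128, 59, 35]
Step 3: VCG payment = max of others' values = 128
Step 4: Surplus = 188 - 128 = 60

60


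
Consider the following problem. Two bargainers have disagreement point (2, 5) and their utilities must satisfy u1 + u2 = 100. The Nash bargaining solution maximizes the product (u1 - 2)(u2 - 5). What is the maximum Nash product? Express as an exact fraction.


Step 1: The Nash solution splits surplus symmetrically above the disagreement point
Step 2: u1 = (total + d1 - d2)/2 = (100 + 2 - 5)/2 = 97/2
Step 3: u2 = (total - d1 + d2)/2 = (100 - 2 + 5)/2 = 103/2
Step 4: Nash product = (97/2 - 2) * (103/2 - 5)
Step 5: = 93/2 * 93/2 = 8649/4

8649/4


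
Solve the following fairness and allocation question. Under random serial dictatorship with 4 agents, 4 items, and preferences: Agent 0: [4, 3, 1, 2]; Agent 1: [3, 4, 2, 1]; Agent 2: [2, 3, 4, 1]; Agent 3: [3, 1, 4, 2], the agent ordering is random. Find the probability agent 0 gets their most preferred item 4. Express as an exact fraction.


Step 1: Agent 0 wants item 4
Step 2: There are 24 possible orderings of agents
Step 3: In 20 orderings, agent 0 gets item 4
Step 4: Probability = 20/24 = 5/6

5/6


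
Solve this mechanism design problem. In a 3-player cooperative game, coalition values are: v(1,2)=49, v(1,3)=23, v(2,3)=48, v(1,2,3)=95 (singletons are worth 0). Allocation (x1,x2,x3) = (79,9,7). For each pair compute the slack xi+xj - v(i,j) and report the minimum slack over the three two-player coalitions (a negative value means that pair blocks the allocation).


Step 1: Slack for coalition (1,2): x1+x2 - v12 = 88 - 49 = 39
Step 2: Slack for coalition (1,3): x1+x3 - v13 = 86 - 23 = 63
Step 3: Slack for coalition (2,3): x2+x3 - v23 = 16 - 48 = -32
Step 4: Minimum slack = min(39, 63, -32) = -32, attained by (2,3); coalition (2,3) can block (slack < 0), so the allocation is not in the core

-32


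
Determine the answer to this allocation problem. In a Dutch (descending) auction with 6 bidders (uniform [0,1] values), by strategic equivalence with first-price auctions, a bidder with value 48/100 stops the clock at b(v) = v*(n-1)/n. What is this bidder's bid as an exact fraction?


Step 1: Dutch auctions are strategically equivalent to first-price auctions
Step 2: The equilibrium bid is b(v) = v*(n-1)/n
Step 3: b = 12/25 * 5/6
Step 4: b = 2/5

2/5


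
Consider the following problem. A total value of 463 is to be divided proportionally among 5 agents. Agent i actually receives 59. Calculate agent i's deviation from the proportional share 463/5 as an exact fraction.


Step 1: Proportional share = 463/5
Step 2: Agent's actual allocation = 59
Step 3: Excess = 59 - 463/5 = -168/5

-168/5


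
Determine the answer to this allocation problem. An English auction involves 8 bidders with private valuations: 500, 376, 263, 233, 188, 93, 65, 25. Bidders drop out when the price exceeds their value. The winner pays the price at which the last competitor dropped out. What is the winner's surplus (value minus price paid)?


Step 1: Identify the highest value: 500
Step 2: Identify the second-highest value: 376
Step 3: The final price = second-highest value = 376
Step 4: Surplus = 500 - 376 = 124

124


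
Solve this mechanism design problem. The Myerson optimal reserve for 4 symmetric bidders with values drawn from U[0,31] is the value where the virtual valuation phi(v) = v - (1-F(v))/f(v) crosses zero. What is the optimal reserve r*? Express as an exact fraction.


Step 1: For U[0,31], F(v) = v/31 and f(v) = 1/31
Step 2: phi(v) = v - (1 - v/31)/(1/31) = v - (31 - v) = 2v - 31
Step 3: Set phi(r*) = 0: 2r* - 31 = 0
Step 4: r* = 31/2 (the number of bidders n = 4 does not enter)

31/2


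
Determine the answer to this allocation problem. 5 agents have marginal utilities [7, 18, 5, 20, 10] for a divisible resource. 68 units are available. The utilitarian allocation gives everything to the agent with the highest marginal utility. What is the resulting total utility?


Step 1: The marginal utilities are [7, 18, 5, 20, 10]
Step 2: The highest marginal utility is 20
Step 3: All 68 units go to that agent
Step 4: Total utility = 20 * 68 = 1360

1360


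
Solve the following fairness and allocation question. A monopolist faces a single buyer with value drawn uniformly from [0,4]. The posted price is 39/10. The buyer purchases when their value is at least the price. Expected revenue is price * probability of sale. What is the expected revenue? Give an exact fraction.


Step 1: Posted price r = 39/10, value support [0,4]
Step 2: P(v >= r) = (4 - 39/10)/4 = 1/40
Step 3: Expected revenue = r * P(v >= r) = 39/10 * 1/40
Step 4: Revenue = 39/400

39/400


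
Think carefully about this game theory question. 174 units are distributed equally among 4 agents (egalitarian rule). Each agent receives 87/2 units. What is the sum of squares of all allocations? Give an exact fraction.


Step 1: Each agent's share = 174/4 = 87/2
Step 2: Square of each share = (87/2)^2 = 7569/4
Step 3: Sum of squares = 4 * 7569/4 = 7569

7569


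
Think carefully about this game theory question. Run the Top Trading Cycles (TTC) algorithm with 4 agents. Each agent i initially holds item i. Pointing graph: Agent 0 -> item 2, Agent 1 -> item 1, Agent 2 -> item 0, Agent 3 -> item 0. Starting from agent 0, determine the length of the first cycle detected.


Step 1: Trace the pointer graph from agent 0: 0 -> 2 -> 0
Step 2: A cycle is detected when we revisit agent 0
Step 3: The cycle is: 0 -> 2 -> 0
Step 4: Cycle length = 2

2


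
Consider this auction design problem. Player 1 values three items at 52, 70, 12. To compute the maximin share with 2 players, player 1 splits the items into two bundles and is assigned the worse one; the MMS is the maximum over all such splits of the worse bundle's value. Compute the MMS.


Step 1: Item values = 52, 70, 12
Step 2: Enumerate all 2-bundle partitions and take the smaller bundle:
  Partition 1: {52} vs {70,12} -> bundles 52, 82; min = 52
  Partition 2: {70} vs {52,12} -> bundles 70, 64; min = 64
  Partition 3: {12} vs {52,70} -> bundles 12, 122; min = 12
Step 3: MMS = max(52, 64, 12) = 64

64


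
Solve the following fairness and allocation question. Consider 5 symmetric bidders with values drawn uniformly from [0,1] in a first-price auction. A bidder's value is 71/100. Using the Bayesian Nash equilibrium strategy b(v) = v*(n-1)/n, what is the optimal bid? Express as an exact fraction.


Step 1: The symmetric BNE bidding function is b(v) = v * (n-1) / n
Step 2: Substitute v = 71/100 and n = 5
Step 3: b = 71/100 * 4/5
Step 4: b = 71/125

71/125


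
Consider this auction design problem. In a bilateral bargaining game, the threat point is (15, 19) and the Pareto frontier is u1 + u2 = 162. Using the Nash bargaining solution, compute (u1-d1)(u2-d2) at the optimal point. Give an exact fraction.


Step 1: The Nash solution splits surplus symmetrically above the disagreement point
Step 2: u1 = (total + d1 - d2)/2 = (162 + 15 - 19)/2 = 79
Step 3: u2 = (total - d1 + d2)/2 = (162 - 15 + 19)/2 = 83
Step 4: Nash product = (79 - 15) * (83 - 19)
Step 5: = 64 * 64 = 4096

4096


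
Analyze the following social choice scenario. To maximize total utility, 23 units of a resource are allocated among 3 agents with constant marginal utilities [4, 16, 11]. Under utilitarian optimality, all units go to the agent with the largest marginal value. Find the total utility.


Step 1: The marginal utilities are [4, 16, 11]
Step 2: The highest marginal utility is 16
Step 3: All 23 units go to that agent
Step 4: Total utility = 16 * 23 = 368

368


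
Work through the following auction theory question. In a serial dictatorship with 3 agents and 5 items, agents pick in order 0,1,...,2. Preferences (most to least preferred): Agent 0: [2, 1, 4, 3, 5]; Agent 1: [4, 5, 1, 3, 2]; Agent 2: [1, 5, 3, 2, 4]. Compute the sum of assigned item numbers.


Step 1: Agent 0 picks item 2
Step 2: Agent 1 picks item 4
Step 3: Agent 2 picks item 1
Step 4: Sum = 2 + 4 + 1 = 7

7


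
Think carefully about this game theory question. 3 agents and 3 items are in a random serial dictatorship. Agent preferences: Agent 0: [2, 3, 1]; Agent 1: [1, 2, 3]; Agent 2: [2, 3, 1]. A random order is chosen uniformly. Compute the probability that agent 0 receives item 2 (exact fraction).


Step 1: Agent 0 wants item 2
Step 2: There are 6 possible orderings of agents
Step 3: In 3 orderings, agent 0 gets item 2
Step 4: Probability = 3/6 = 1/2

1/2


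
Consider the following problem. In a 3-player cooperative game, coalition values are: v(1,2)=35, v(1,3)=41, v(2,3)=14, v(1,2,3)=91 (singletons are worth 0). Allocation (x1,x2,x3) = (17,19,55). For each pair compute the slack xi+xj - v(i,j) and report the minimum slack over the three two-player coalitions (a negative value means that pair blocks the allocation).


Step 1: Slack for coalition (1,2): x1+x2 - v12 = 36 - 35 = 1
Step 2: Slack for coalition (1,3): x1+x3 - v13 = 72 - 41 = 31
Step 3: Slack for coalition (2,3): x2+x3 - v23 = 74 - 14 = 60
Step 4: Minimum slack = min(1, 31, 60) = 1, attained by (1,2); no pair can gain by deviating, so the allocation is in the core

1


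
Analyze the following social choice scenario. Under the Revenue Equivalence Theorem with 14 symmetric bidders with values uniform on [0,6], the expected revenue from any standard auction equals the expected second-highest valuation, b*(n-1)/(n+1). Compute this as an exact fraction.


Step 1: By Revenue Equivalence, expected revenue = b*(n-1)/(n+1)
Step 2: Substituting n = 14, b = 6
Step 3: Revenue = 6*(14-1)/(14+1) = 6*13/15
Step 4: Revenue = 78/15 = 26/5

26/5


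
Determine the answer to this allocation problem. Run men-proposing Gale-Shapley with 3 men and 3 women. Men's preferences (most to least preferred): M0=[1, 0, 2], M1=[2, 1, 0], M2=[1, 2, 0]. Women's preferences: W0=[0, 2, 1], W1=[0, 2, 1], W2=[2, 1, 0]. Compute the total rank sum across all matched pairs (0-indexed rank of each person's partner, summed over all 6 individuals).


Step 1: Run Gale-Shapley (men propose, women hold best offer):
  M0 proposes to W1; she accepts
  M1 proposes to W2; she accepts
  M2 proposes to W1; rejected
  M2 proposes to W2; she switches from M1
  M1 proposes to W1; rejected
  M1 proposes to W0; she accepts
Step 2: Final matching: W0-M1, W1-M0, W2-M2
Step 3: 0-indexed ranks (man's rank of his match, then woman's): 2 + 2 + 0 + 0 + 1 + 0
Step 4: Total rank sum = 5

5


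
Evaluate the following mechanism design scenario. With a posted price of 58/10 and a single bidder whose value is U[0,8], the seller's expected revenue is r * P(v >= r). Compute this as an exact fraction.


Step 1: Posted price r = 29/5, value support [0,8]
Step 2: P(v >= r) = (8 - 29/5)/8 = 11/40
Step 3: Expected revenue = r * P(v >= r) = 29/5 * 11/40
Step 4: Revenue = 319/200

319/200


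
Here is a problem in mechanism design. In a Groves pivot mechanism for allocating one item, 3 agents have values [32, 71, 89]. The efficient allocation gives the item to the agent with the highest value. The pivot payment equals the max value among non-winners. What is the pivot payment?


Step 1: The efficient winner is agent 2 with value 89
Step 2: Other agents' values: [32, 71]
Step 3: Pivot payment = max(others) = 71
Step 4: The winner pays 71

71


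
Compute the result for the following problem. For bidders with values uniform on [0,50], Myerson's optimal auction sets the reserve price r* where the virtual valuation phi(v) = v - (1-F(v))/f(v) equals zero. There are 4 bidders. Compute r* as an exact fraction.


Step 1: For U[0,50], F(v) = v/50 and f(v) = 1/50
Step 2: phi(v) = v - (1 - v/50)/(1/50) = v - (50 - v) = 2v - 50
Step 3: Set phi(r*) = 0: 2r* - 50 = 0
Step 4: r* = 50/2 = 25 (the number of bidders n = 4 does not enter)

25


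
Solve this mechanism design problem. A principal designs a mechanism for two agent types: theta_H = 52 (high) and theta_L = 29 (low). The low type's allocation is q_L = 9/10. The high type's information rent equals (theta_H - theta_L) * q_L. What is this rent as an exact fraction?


Step 1: theta_H - theta_L = 52 - 29 = 23
Step 2: Information rent = (theta_H - theta_L) * q_L
Step 3: = 23 * 9/10
Step 4: = 207/10

207/10


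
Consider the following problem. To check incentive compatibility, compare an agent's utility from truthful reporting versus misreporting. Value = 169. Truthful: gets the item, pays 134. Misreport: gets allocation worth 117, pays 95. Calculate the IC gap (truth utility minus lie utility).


Step 1: U(truth) = value - payment = 169 - 134 = 35
Step 2: U(lie) = allocation - payment = 117 - 95 = 22
Step 3: IC gap = 35 - 22 = 13

13


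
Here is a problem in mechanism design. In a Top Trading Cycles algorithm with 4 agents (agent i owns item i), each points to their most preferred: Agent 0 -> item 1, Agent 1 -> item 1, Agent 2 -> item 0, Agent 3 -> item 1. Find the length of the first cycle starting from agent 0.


Step 1: Trace the pointer graph from agent 0: 0 -> 1 -> 1
Step 2: A cycle is detected when we revisit agent 1
Step 3: The cycle is: 1 -> 1
Step 4: Cycle length = 1

1


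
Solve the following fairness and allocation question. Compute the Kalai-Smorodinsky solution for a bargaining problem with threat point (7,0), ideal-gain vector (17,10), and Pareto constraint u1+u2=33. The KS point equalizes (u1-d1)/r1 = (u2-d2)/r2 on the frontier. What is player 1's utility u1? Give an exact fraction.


Step 1: At the KS point, (u1-d1)/r1 = (u2-d2)/r2 = t and u1+u2 = 33
Step 2: u1 = d1 + r1*t and u2 = d2 + r2*t, so (d1 + r1*t) + (d2 + r2*t) = 33
Step 3: t = (33 - 7 - 0)/(17 + 10) = 26/27
Step 4: u1 = d1 + r1*t = 7 + 17 * 26/27 = 631/27
Step 5: (Check: u2 = d2 + r2*t = 260/27; u1+u2 = 631/27 + 260/27 = 33, on the frontier.)

631/27


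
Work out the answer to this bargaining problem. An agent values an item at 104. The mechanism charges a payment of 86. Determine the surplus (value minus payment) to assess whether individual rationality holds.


Step 1: Surplus = value - payment = 104 - 86 = 18
Step 2: IR is satisfied (surplus >= 0)

18


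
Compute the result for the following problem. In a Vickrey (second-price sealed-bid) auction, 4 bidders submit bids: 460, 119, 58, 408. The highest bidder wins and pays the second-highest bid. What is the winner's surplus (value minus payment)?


Step 1: Sort bids in descending order: 460, 408, 119, 58
Step 2: The winning bid is the highest: 460
Step 3: The payment equals the second-highest bid: 408
Step 4: Surplus = winner's bid - payment = 460 - 408 = 52

52


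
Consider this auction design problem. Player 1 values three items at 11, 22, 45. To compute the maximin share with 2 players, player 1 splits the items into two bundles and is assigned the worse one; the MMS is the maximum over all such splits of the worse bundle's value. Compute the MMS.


Step 1: Item values = 11, 22, 45
Step 2: Enumerate all 2-bundle partitions and take the smaller bundle:
  Partition 1: {11} vs {22,45} -> bundles 11, 67; min = 11
  Partition 2: {22} vs {11,45} -> bundles 22, 56; min = 22
  Partition 3: {45} vs {11,22} -> bundles 45, 33; min = 33
Step 3: MMS = max(11, 22, 33) = 33

33


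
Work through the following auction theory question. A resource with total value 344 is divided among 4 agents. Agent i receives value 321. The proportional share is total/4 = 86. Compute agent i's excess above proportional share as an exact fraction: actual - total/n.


Step 1: Proportional share = 344/4 = 86
Step 2: Agent's actual allocation = 321
Step 3: Excess = 321 - 86 = 235

235


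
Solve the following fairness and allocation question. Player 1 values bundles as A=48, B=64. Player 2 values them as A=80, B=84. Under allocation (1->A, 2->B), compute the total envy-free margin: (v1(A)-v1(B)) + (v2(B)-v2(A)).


Step 1: Player 1's margin = v1(A) - v1(B) = 48 - 64 = -16
Step 2: Player 2's margin = v2(B) - v2(A) = 84 - 80 = 4
Step 3: Total margin = -16 + 4 = -12

-12


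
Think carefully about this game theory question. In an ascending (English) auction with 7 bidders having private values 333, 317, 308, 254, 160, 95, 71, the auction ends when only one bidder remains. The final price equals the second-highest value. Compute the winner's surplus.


Step 1: Identify the highest value: 333
Step 2: Identify the second-highest value: 317
Step 3: The final price = second-highest value = 317
Step 4: Surplus = 333 - 317 = 16

16


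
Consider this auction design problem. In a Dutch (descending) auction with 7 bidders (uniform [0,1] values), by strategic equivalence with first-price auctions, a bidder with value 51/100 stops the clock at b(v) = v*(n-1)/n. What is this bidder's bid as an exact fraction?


Step 1: Dutch auctions are strategically equivalent to first-price auctions
Step 2: The equilibrium bid is b(v) = v*(n-1)/n
Step 3: b = 51/100 * 6/7
Step 4: b = 153/350

153/350
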